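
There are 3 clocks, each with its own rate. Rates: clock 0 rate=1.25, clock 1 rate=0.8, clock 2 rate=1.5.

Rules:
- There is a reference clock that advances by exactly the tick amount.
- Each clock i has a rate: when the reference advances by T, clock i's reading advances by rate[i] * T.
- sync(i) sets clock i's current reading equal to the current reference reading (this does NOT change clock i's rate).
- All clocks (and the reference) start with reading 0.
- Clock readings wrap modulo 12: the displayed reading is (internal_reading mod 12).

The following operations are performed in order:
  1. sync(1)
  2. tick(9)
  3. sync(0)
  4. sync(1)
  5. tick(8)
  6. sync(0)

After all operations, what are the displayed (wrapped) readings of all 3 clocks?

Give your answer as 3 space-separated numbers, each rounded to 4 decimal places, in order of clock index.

After op 1 sync(1): ref=0.0000 raw=[0.0000 0.0000 0.0000]
After op 2 tick(9): ref=9.0000 raw=[11.2500 7.2000 13.5000]
After op 3 sync(0): ref=9.0000 raw=[9.0000 7.2000 13.5000]
After op 4 sync(1): ref=9.0000 raw=[9.0000 9.0000 13.5000]
After op 5 tick(8): ref=17.0000 raw=[19.0000 15.4000 25.5000]
After op 6 sync(0): ref=17.0000 raw=[17.0000 15.4000 25.5000]
Wrap final raw readings (mod 12): 17.0000 mod 12 = 5.0000; 15.4000 mod 12 = 3.4000; 25.5000 mod 12 = 1.5000

Answer: 5.0000 3.4000 1.5000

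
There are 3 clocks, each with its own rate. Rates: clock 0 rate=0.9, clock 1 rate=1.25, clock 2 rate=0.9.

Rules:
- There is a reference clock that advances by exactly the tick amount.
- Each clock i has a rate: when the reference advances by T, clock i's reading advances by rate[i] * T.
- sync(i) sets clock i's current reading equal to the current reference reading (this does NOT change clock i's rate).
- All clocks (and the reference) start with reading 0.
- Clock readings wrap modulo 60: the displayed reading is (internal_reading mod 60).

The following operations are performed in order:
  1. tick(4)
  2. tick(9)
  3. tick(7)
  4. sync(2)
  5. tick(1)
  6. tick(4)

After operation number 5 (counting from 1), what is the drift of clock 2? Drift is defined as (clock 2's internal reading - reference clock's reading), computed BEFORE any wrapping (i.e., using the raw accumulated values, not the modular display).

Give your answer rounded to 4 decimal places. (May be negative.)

After op 1 tick(4): ref=4.0000 raw=[3.6000 5.0000 3.6000]
After op 2 tick(9): ref=13.0000 raw=[11.7000 16.2500 11.7000]
After op 3 tick(7): ref=20.0000 raw=[18.0000 25.0000 18.0000]
After op 4 sync(2): ref=20.0000 raw=[18.0000 25.0000 20.0000]
After op 5 tick(1): ref=21.0000 raw=[18.9000 26.2500 20.9000]
Drift of clock 2 after op 5: 20.9000 - 21.0000 = -0.1000

Answer: -0.1000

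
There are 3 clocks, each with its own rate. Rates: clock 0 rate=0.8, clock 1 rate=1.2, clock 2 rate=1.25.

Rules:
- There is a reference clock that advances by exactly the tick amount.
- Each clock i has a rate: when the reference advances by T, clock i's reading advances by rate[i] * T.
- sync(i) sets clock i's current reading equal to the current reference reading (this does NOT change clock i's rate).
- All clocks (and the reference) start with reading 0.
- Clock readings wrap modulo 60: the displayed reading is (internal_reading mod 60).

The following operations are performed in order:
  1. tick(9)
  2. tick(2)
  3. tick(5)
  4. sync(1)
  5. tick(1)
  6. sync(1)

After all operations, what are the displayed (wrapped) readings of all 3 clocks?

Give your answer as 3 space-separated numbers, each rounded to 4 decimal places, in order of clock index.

Answer: 13.6000 17.0000 21.2500

Derivation:
After op 1 tick(9): ref=9.0000 raw=[7.2000 10.8000 11.2500]
After op 2 tick(2): ref=11.0000 raw=[8.8000 13.2000 13.7500]
After op 3 tick(5): ref=16.0000 raw=[12.8000 19.2000 20.0000]
After op 4 sync(1): ref=16.0000 raw=[12.8000 16.0000 20.0000]
After op 5 tick(1): ref=17.0000 raw=[13.6000 17.2000 21.2500]
After op 6 sync(1): ref=17.0000 raw=[13.6000 17.0000 21.2500]
Wrap final raw readings (mod 60): 13.6000 mod 60 = 13.6000; 17.0000 mod 60 = 17.0000; 21.2500 mod 60 = 21.2500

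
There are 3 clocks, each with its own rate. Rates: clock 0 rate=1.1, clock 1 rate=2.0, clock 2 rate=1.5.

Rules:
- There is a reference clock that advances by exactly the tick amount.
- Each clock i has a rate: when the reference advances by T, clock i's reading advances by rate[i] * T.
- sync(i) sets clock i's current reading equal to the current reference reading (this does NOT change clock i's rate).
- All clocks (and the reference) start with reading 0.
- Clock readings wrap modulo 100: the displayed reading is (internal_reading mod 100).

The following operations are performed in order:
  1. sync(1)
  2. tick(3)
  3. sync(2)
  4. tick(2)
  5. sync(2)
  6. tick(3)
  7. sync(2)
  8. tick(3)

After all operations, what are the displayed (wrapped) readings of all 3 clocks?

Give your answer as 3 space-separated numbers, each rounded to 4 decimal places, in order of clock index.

Answer: 12.1000 22.0000 12.5000

Derivation:
After op 1 sync(1): ref=0.0000 raw=[0.0000 0.0000 0.0000]
After op 2 tick(3): ref=3.0000 raw=[3.3000 6.0000 4.5000]
After op 3 sync(2): ref=3.0000 raw=[3.3000 6.0000 3.0000]
After op 4 tick(2): ref=5.0000 raw=[5.5000 10.0000 6.0000]
After op 5 sync(2): ref=5.0000 raw=[5.5000 10.0000 5.0000]
After op 6 tick(3): ref=8.0000 raw=[8.8000 16.0000 9.5000]
After op 7 sync(2): ref=8.0000 raw=[8.8000 16.0000 8.0000]
After op 8 tick(3): ref=11.0000 raw=[12.1000 22.0000 12.5000]
Wrap final raw readings (mod 100): 12.1000 mod 100 = 12.1000; 22.0000 mod 100 = 22.0000; 12.5000 mod 100 = 12.5000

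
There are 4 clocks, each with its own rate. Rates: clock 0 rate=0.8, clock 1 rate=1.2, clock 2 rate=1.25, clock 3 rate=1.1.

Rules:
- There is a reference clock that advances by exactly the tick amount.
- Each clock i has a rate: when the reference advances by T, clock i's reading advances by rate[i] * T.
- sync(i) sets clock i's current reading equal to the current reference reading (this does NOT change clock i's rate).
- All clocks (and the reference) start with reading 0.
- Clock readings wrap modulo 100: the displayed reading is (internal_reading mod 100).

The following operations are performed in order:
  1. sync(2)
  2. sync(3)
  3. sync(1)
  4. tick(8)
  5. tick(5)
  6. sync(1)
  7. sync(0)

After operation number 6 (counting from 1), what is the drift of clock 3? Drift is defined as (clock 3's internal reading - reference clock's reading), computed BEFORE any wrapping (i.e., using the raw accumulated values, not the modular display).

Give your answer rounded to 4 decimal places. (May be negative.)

After op 1 sync(2): ref=0.0000 raw=[0.0000 0.0000 0.0000 0.0000]
After op 2 sync(3): ref=0.0000 raw=[0.0000 0.0000 0.0000 0.0000]
After op 3 sync(1): ref=0.0000 raw=[0.0000 0.0000 0.0000 0.0000]
After op 4 tick(8): ref=8.0000 raw=[6.4000 9.6000 10.0000 8.8000]
After op 5 tick(5): ref=13.0000 raw=[10.4000 15.6000 16.2500 14.3000]
After op 6 sync(1): ref=13.0000 raw=[10.4000 13.0000 16.2500 14.3000]
Drift of clock 3 after op 6: 14.3000 - 13.0000 = 1.3000

Answer: 1.3000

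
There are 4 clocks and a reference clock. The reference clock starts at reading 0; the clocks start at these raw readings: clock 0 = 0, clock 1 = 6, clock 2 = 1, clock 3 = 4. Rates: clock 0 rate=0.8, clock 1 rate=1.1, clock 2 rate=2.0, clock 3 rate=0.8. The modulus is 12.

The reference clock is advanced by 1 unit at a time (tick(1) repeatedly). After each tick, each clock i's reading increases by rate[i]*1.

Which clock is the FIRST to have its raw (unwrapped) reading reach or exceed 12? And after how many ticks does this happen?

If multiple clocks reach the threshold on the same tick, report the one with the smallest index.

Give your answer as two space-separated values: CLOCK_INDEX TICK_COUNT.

clock 0: start=0, rate=0.8, needs 12-0 = 12; ticks = ceil(12/0.8) = ceil(15.0000) = 15; reading at tick 15 = 0 + 0.8*15 = 12.0000
clock 1: start=6, rate=1.1, needs 12-6 = 6; ticks = ceil(6/1.1) = ceil(5.4545) = 6; reading at tick 6 = 6 + 1.1*6 = 12.6000
clock 2: start=1, rate=2.0, needs 12-1 = 11; ticks = ceil(11/2.0) = ceil(5.5000) = 6; reading at tick 6 = 1 + 2.0*6 = 13.0000
clock 3: start=4, rate=0.8, needs 12-4 = 8; ticks = ceil(8/0.8) = ceil(10.0000) = 10; reading at tick 10 = 4 + 0.8*10 = 12.0000
Minimum tick count = 6; winners = [1, 2]; smallest index = 1

Answer: 1 6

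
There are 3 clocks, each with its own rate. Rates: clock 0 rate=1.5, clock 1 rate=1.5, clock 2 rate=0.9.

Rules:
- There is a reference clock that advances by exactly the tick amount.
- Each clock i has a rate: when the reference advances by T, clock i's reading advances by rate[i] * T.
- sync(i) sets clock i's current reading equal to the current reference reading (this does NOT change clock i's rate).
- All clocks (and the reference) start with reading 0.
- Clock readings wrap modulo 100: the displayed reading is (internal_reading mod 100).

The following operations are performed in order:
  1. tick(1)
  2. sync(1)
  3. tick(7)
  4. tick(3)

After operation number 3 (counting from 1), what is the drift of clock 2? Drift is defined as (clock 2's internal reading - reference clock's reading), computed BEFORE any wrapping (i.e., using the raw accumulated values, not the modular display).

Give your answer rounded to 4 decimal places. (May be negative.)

Answer: -0.8000

Derivation:
After op 1 tick(1): ref=1.0000 raw=[1.5000 1.5000 0.9000]
After op 2 sync(1): ref=1.0000 raw=[1.5000 1.0000 0.9000]
After op 3 tick(7): ref=8.0000 raw=[12.0000 11.5000 7.2000]
Drift of clock 2 after op 3: 7.2000 - 8.0000 = -0.8000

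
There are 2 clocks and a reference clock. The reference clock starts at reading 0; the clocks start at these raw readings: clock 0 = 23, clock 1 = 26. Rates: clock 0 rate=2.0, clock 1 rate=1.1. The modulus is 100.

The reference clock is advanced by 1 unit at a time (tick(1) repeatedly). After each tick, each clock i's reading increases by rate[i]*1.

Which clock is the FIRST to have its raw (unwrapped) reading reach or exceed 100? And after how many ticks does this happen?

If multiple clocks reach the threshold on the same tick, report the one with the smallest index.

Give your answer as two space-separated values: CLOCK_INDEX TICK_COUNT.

clock 0: start=23, rate=2.0, needs 100-23 = 77; ticks = ceil(77/2.0) = ceil(38.5000) = 39; reading at tick 39 = 23 + 2.0*39 = 101.0000
clock 1: start=26, rate=1.1, needs 100-26 = 74; ticks = ceil(74/1.1) = ceil(67.2727) = 68; reading at tick 68 = 26 + 1.1*68 = 100.8000
Minimum tick count = 39; winners = [0]; smallest index = 0

Answer: 0 39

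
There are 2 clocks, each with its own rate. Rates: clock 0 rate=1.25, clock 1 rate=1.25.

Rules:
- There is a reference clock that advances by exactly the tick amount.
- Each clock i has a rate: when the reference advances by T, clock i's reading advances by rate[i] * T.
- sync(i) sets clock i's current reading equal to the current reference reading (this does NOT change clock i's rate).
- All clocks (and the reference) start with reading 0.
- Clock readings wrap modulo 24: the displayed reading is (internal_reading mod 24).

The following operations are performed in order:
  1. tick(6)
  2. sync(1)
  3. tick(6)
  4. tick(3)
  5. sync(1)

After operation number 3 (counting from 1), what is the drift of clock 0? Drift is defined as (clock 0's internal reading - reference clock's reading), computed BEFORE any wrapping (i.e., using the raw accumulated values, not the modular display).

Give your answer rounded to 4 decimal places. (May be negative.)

Answer: 3.0000

Derivation:
After op 1 tick(6): ref=6.0000 raw=[7.5000 7.5000]
After op 2 sync(1): ref=6.0000 raw=[7.5000 6.0000]
After op 3 tick(6): ref=12.0000 raw=[15.0000 13.5000]
Drift of clock 0 after op 3: 15.0000 - 12.0000 = 3.0000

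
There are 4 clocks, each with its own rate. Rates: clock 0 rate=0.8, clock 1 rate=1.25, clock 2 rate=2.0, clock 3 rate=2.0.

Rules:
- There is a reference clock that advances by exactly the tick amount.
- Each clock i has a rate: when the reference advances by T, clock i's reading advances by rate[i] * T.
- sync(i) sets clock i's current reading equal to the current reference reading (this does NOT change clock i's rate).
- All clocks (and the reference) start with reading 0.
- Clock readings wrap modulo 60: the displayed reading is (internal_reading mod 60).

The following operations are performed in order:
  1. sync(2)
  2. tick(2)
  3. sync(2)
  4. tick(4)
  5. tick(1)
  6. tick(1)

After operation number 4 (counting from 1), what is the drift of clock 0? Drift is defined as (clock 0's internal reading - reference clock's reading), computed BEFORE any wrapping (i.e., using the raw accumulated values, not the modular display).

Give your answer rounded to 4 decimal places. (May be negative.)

After op 1 sync(2): ref=0.0000 raw=[0.0000 0.0000 0.0000 0.0000]
After op 2 tick(2): ref=2.0000 raw=[1.6000 2.5000 4.0000 4.0000]
After op 3 sync(2): ref=2.0000 raw=[1.6000 2.5000 2.0000 4.0000]
After op 4 tick(4): ref=6.0000 raw=[4.8000 7.5000 10.0000 12.0000]
Drift of clock 0 after op 4: 4.8000 - 6.0000 = -1.2000

Answer: -1.2000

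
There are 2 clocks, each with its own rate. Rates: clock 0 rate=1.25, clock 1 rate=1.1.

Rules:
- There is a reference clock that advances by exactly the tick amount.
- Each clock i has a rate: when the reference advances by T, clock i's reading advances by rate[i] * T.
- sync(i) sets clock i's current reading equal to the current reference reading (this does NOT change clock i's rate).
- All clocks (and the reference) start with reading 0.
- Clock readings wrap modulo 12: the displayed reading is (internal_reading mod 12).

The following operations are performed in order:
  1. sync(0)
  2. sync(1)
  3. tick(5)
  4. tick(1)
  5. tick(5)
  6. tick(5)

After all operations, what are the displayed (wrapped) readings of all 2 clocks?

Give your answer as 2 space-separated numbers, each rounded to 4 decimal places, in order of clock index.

After op 1 sync(0): ref=0.0000 raw=[0.0000 0.0000]
After op 2 sync(1): ref=0.0000 raw=[0.0000 0.0000]
After op 3 tick(5): ref=5.0000 raw=[6.2500 5.5000]
After op 4 tick(1): ref=6.0000 raw=[7.5000 6.6000]
After op 5 tick(5): ref=11.0000 raw=[13.7500 12.1000]
After op 6 tick(5): ref=16.0000 raw=[20.0000 17.6000]
Wrap final raw readings (mod 12): 20.0000 mod 12 = 8.0000; 17.6000 mod 12 = 5.6000

Answer: 8.0000 5.6000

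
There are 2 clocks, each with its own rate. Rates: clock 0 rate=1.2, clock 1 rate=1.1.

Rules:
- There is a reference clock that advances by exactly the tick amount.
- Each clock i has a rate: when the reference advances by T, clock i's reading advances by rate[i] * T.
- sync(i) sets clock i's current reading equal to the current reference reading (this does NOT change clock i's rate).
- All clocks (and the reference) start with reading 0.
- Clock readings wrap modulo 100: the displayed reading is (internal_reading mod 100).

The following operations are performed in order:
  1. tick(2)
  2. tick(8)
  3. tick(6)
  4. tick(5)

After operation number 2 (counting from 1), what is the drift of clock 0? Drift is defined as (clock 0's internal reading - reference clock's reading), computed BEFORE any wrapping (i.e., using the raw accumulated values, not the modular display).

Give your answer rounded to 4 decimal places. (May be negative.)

Answer: 2.0000

Derivation:
After op 1 tick(2): ref=2.0000 raw=[2.4000 2.2000]
After op 2 tick(8): ref=10.0000 raw=[12.0000 11.0000]
Drift of clock 0 after op 2: 12.0000 - 10.0000 = 2.0000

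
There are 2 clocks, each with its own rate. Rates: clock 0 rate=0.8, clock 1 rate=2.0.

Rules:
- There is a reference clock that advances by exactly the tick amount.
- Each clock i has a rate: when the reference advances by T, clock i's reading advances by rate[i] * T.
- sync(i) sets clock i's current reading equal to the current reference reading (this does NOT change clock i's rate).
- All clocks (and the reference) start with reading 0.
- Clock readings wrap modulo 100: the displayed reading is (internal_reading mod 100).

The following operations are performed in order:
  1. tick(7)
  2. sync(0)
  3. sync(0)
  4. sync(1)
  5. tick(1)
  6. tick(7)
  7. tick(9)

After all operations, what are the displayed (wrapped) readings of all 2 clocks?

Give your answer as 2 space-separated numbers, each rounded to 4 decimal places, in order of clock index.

Answer: 20.6000 41.0000

Derivation:
After op 1 tick(7): ref=7.0000 raw=[5.6000 14.0000]
After op 2 sync(0): ref=7.0000 raw=[7.0000 14.0000]
After op 3 sync(0): ref=7.0000 raw=[7.0000 14.0000]
After op 4 sync(1): ref=7.0000 raw=[7.0000 7.0000]
After op 5 tick(1): ref=8.0000 raw=[7.8000 9.0000]
After op 6 tick(7): ref=15.0000 raw=[13.4000 23.0000]
After op 7 tick(9): ref=24.0000 raw=[20.6000 41.0000]
Wrap final raw readings (mod 100): 20.6000 mod 100 = 20.6000; 41.0000 mod 100 = 41.0000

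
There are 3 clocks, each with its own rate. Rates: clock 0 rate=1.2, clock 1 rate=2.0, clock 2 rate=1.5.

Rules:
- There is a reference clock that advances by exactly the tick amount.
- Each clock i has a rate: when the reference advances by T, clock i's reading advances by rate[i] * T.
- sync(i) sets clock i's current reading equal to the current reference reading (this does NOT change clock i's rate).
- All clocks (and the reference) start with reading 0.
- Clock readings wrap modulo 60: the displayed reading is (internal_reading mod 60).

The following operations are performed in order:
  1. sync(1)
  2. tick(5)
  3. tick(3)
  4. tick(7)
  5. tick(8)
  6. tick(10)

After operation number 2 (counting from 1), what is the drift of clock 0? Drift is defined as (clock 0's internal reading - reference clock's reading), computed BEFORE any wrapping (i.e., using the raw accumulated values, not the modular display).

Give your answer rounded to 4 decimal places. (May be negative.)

After op 1 sync(1): ref=0.0000 raw=[0.0000 0.0000 0.0000]
After op 2 tick(5): ref=5.0000 raw=[6.0000 10.0000 7.5000]
Drift of clock 0 after op 2: 6.0000 - 5.0000 = 1.0000

Answer: 1.0000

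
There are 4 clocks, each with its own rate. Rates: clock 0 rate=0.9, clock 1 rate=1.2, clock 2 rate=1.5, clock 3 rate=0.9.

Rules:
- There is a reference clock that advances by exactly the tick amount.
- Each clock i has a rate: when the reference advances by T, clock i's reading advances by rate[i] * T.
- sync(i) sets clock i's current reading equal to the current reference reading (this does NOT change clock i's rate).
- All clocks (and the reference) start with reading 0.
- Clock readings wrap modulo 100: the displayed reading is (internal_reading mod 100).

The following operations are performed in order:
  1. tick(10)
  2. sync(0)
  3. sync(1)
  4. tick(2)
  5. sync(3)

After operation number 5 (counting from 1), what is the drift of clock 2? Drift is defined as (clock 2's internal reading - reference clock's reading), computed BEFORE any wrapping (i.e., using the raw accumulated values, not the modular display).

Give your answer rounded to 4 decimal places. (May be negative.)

Answer: 6.0000

Derivation:
After op 1 tick(10): ref=10.0000 raw=[9.0000 12.0000 15.0000 9.0000]
After op 2 sync(0): ref=10.0000 raw=[10.0000 12.0000 15.0000 9.0000]
After op 3 sync(1): ref=10.0000 raw=[10.0000 10.0000 15.0000 9.0000]
After op 4 tick(2): ref=12.0000 raw=[11.8000 12.4000 18.0000 10.8000]
After op 5 sync(3): ref=12.0000 raw=[11.8000 12.4000 18.0000 12.0000]
Drift of clock 2 after op 5: 18.0000 - 12.0000 = 6.0000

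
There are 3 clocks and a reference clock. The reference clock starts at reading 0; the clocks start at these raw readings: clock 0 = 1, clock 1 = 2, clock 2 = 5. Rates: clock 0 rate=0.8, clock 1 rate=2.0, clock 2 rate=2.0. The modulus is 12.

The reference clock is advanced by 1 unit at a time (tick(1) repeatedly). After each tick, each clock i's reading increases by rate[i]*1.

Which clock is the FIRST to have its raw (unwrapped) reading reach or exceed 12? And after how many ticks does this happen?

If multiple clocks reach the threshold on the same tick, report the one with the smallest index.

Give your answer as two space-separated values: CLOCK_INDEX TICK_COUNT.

Answer: 2 4

Derivation:
clock 0: start=1, rate=0.8, needs 12-1 = 11; ticks = ceil(11/0.8) = ceil(13.7500) = 14; reading at tick 14 = 1 + 0.8*14 = 12.2000
clock 1: start=2, rate=2.0, needs 12-2 = 10; ticks = ceil(10/2.0) = ceil(5.0000) = 5; reading at tick 5 = 2 + 2.0*5 = 12.0000
clock 2: start=5, rate=2.0, needs 12-5 = 7; ticks = ceil(7/2.0) = ceil(3.5000) = 4; reading at tick 4 = 5 + 2.0*4 = 13.0000
Minimum tick count = 4; winners = [2]; smallest index = 2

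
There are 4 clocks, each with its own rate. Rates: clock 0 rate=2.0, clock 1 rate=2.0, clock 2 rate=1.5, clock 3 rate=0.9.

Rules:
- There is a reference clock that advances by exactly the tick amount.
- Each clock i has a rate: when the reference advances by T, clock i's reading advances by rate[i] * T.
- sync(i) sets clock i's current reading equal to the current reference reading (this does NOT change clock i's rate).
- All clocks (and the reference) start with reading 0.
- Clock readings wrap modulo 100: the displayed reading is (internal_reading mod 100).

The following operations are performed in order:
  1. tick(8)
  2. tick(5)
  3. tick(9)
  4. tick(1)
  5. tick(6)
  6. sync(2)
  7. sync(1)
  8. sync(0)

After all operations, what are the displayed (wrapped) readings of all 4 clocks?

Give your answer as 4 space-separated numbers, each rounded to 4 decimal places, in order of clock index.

After op 1 tick(8): ref=8.0000 raw=[16.0000 16.0000 12.0000 7.2000]
After op 2 tick(5): ref=13.0000 raw=[26.0000 26.0000 19.5000 11.7000]
After op 3 tick(9): ref=22.0000 raw=[44.0000 44.0000 33.0000 19.8000]
After op 4 tick(1): ref=23.0000 raw=[46.0000 46.0000 34.5000 20.7000]
After op 5 tick(6): ref=29.0000 raw=[58.0000 58.0000 43.5000 26.1000]
After op 6 sync(2): ref=29.0000 raw=[58.0000 58.0000 29.0000 26.1000]
After op 7 sync(1): ref=29.0000 raw=[58.0000 29.0000 29.0000 26.1000]
After op 8 sync(0): ref=29.0000 raw=[29.0000 29.0000 29.0000 26.1000]
Wrap final raw readings (mod 100): 29.0000 mod 100 = 29.0000; 29.0000 mod 100 = 29.0000; 29.0000 mod 100 = 29.0000; 26.1000 mod 100 = 26.1000

Answer: 29.0000 29.0000 29.0000 26.1000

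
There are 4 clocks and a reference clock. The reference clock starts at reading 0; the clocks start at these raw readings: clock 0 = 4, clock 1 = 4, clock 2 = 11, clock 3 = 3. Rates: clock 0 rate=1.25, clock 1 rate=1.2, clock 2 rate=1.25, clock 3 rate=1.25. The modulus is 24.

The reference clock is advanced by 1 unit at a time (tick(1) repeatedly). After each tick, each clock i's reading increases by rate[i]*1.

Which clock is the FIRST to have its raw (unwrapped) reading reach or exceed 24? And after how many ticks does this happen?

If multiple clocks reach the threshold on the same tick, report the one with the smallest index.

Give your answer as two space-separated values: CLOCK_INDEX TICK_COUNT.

Answer: 2 11

Derivation:
clock 0: start=4, rate=1.25, needs 24-4 = 20; ticks = ceil(20/1.25) = ceil(16.0000) = 16; reading at tick 16 = 4 + 1.25*16 = 24.0000
clock 1: start=4, rate=1.2, needs 24-4 = 20; ticks = ceil(20/1.2) = ceil(16.6667) = 17; reading at tick 17 = 4 + 1.2*17 = 24.4000
clock 2: start=11, rate=1.25, needs 24-11 = 13; ticks = ceil(13/1.25) = ceil(10.4000) = 11; reading at tick 11 = 11 + 1.25*11 = 24.7500
clock 3: start=3, rate=1.25, needs 24-3 = 21; ticks = ceil(21/1.25) = ceil(16.8000) = 17; reading at tick 17 = 3 + 1.25*17 = 24.2500
Minimum tick count = 11; winners = [2]; smallest index = 2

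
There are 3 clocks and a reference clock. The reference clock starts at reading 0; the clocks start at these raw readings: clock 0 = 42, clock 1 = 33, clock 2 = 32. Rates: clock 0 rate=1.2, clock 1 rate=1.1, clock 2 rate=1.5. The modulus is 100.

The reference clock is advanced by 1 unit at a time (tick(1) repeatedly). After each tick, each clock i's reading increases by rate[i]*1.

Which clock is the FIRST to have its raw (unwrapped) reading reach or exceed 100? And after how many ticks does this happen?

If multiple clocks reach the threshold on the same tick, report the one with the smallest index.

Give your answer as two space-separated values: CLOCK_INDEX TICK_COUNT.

Answer: 2 46

Derivation:
clock 0: start=42, rate=1.2, needs 100-42 = 58; ticks = ceil(58/1.2) = ceil(48.3333) = 49; reading at tick 49 = 42 + 1.2*49 = 100.8000
clock 1: start=33, rate=1.1, needs 100-33 = 67; ticks = ceil(67/1.1) = ceil(60.9091) = 61; reading at tick 61 = 33 + 1.1*61 = 100.1000
clock 2: start=32, rate=1.5, needs 100-32 = 68; ticks = ceil(68/1.5) = ceil(45.3333) = 46; reading at tick 46 = 32 + 1.5*46 = 101.0000
Minimum tick count = 46; winners = [2]; smallest index = 2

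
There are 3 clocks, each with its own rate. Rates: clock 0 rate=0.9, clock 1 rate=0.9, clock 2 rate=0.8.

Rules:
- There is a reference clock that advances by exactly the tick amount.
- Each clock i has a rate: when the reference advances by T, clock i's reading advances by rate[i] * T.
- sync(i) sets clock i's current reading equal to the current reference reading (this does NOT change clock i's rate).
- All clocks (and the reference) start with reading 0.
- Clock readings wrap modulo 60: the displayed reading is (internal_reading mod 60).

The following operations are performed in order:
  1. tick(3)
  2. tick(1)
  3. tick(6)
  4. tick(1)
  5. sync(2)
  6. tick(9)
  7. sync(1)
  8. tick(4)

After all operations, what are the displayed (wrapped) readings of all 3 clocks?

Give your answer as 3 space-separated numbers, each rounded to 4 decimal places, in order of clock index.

After op 1 tick(3): ref=3.0000 raw=[2.7000 2.7000 2.4000]
After op 2 tick(1): ref=4.0000 raw=[3.6000 3.6000 3.2000]
After op 3 tick(6): ref=10.0000 raw=[9.0000 9.0000 8.0000]
After op 4 tick(1): ref=11.0000 raw=[9.9000 9.9000 8.8000]
After op 5 sync(2): ref=11.0000 raw=[9.9000 9.9000 11.0000]
After op 6 tick(9): ref=20.0000 raw=[18.0000 18.0000 18.2000]
After op 7 sync(1): ref=20.0000 raw=[18.0000 20.0000 18.2000]
After op 8 tick(4): ref=24.0000 raw=[21.6000 23.6000 21.4000]
Wrap final raw readings (mod 60): 21.6000 mod 60 = 21.6000; 23.6000 mod 60 = 23.6000; 21.4000 mod 60 = 21.4000

Answer: 21.6000 23.6000 21.4000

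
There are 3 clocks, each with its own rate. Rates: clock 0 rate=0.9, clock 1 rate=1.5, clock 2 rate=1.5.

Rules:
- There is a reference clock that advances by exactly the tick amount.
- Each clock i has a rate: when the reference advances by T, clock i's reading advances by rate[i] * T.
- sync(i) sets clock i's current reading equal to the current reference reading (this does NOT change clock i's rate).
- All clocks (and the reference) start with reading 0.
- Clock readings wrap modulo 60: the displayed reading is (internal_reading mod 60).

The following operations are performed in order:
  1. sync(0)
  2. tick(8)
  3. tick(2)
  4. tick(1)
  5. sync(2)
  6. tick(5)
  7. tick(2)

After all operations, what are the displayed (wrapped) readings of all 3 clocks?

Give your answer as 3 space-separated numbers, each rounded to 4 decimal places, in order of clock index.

Answer: 16.2000 27.0000 21.5000

Derivation:
After op 1 sync(0): ref=0.0000 raw=[0.0000 0.0000 0.0000]
After op 2 tick(8): ref=8.0000 raw=[7.2000 12.0000 12.0000]
After op 3 tick(2): ref=10.0000 raw=[9.0000 15.0000 15.0000]
After op 4 tick(1): ref=11.0000 raw=[9.9000 16.5000 16.5000]
After op 5 sync(2): ref=11.0000 raw=[9.9000 16.5000 11.0000]
After op 6 tick(5): ref=16.0000 raw=[14.4000 24.0000 18.5000]
After op 7 tick(2): ref=18.0000 raw=[16.2000 27.0000 21.5000]
Wrap final raw readings (mod 60): 16.2000 mod 60 = 16.2000; 27.0000 mod 60 = 27.0000; 21.5000 mod 60 = 21.5000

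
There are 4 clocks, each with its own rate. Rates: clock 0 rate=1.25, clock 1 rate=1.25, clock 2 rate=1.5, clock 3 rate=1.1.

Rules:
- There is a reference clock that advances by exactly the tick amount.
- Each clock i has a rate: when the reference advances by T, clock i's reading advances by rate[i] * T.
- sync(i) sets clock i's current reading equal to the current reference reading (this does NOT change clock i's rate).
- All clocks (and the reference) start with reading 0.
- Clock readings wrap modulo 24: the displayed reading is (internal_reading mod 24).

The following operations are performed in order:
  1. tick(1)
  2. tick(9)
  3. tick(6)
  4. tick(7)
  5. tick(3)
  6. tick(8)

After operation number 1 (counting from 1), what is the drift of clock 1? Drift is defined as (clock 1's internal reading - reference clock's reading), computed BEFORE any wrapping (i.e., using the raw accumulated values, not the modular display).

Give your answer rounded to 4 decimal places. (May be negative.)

After op 1 tick(1): ref=1.0000 raw=[1.2500 1.2500 1.5000 1.1000]
Drift of clock 1 after op 1: 1.2500 - 1.0000 = 0.2500

Answer: 0.2500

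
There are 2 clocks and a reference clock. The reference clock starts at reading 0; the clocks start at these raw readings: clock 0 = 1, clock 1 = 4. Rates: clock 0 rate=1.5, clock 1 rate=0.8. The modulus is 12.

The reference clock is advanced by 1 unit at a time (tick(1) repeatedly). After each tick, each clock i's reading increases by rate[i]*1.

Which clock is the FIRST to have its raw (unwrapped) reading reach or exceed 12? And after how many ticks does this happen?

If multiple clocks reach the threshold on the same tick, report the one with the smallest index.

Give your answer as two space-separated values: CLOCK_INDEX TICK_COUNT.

clock 0: start=1, rate=1.5, needs 12-1 = 11; ticks = ceil(11/1.5) = ceil(7.3333) = 8; reading at tick 8 = 1 + 1.5*8 = 13.0000
clock 1: start=4, rate=0.8, needs 12-4 = 8; ticks = ceil(8/0.8) = ceil(10.0000) = 10; reading at tick 10 = 4 + 0.8*10 = 12.0000
Minimum tick count = 8; winners = [0]; smallest index = 0

Answer: 0 8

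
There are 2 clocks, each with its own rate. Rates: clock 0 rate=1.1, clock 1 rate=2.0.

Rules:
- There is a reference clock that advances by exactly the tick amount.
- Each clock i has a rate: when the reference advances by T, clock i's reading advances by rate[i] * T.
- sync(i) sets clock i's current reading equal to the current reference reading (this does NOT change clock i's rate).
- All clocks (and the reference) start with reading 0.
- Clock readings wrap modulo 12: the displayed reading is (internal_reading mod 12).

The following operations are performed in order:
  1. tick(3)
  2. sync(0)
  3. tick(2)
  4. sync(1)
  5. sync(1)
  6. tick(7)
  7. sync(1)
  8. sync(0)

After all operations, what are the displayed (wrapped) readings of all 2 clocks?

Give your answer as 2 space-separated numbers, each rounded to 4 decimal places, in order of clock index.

Answer: 0.0000 0.0000

Derivation:
After op 1 tick(3): ref=3.0000 raw=[3.3000 6.0000]
After op 2 sync(0): ref=3.0000 raw=[3.0000 6.0000]
After op 3 tick(2): ref=5.0000 raw=[5.2000 10.0000]
After op 4 sync(1): ref=5.0000 raw=[5.2000 5.0000]
After op 5 sync(1): ref=5.0000 raw=[5.2000 5.0000]
After op 6 tick(7): ref=12.0000 raw=[12.9000 19.0000]
After op 7 sync(1): ref=12.0000 raw=[12.9000 12.0000]
After op 8 sync(0): ref=12.0000 raw=[12.0000 12.0000]
Wrap final raw readings (mod 12): 12.0000 mod 12 = 0.0000; 12.0000 mod 12 = 0.0000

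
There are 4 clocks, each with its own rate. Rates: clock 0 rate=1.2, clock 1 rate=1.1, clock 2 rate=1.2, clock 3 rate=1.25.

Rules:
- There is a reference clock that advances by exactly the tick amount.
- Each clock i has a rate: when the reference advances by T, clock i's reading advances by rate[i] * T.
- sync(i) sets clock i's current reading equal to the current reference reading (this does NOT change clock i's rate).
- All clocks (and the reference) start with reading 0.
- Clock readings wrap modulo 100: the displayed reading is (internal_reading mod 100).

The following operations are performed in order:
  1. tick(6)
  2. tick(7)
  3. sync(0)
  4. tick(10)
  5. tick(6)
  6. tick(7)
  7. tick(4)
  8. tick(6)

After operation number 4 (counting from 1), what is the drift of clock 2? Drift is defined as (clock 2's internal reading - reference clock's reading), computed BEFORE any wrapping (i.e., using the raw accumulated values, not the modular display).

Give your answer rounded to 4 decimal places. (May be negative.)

Answer: 4.6000

Derivation:
After op 1 tick(6): ref=6.0000 raw=[7.2000 6.6000 7.2000 7.5000]
After op 2 tick(7): ref=13.0000 raw=[15.6000 14.3000 15.6000 16.2500]
After op 3 sync(0): ref=13.0000 raw=[13.0000 14.3000 15.6000 16.2500]
After op 4 tick(10): ref=23.0000 raw=[25.0000 25.3000 27.6000 28.7500]
Drift of clock 2 after op 4: 27.6000 - 23.0000 = 4.6000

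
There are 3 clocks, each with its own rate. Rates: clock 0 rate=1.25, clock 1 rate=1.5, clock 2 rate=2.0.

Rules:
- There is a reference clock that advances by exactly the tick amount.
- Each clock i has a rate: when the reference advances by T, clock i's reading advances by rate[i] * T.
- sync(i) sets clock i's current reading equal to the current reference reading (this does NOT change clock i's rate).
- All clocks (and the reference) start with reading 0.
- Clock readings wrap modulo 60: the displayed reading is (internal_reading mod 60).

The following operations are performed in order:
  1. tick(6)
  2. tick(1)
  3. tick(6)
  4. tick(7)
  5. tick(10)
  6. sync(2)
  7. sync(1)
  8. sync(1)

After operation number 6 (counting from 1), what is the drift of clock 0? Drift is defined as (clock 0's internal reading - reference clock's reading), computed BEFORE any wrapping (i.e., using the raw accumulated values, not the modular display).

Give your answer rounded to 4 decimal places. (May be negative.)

Answer: 7.5000

Derivation:
After op 1 tick(6): ref=6.0000 raw=[7.5000 9.0000 12.0000]
After op 2 tick(1): ref=7.0000 raw=[8.7500 10.5000 14.0000]
After op 3 tick(6): ref=13.0000 raw=[16.2500 19.5000 26.0000]
After op 4 tick(7): ref=20.0000 raw=[25.0000 30.0000 40.0000]
After op 5 tick(10): ref=30.0000 raw=[37.5000 45.0000 60.0000]
After op 6 sync(2): ref=30.0000 raw=[37.5000 45.0000 30.0000]
Drift of clock 0 after op 6: 37.5000 - 30.0000 = 7.5000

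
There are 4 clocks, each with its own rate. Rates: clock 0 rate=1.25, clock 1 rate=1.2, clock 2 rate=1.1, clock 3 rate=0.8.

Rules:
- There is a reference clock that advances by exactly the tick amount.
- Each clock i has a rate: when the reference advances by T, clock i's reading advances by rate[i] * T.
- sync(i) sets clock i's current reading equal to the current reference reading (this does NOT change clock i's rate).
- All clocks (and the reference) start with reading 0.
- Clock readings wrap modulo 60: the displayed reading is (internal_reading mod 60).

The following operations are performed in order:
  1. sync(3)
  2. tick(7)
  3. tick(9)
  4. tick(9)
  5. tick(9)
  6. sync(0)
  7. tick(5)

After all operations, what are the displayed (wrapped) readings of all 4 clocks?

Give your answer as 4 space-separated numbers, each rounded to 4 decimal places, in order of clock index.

Answer: 40.2500 46.8000 42.9000 31.2000

Derivation:
After op 1 sync(3): ref=0.0000 raw=[0.0000 0.0000 0.0000 0.0000]
After op 2 tick(7): ref=7.0000 raw=[8.7500 8.4000 7.7000 5.6000]
After op 3 tick(9): ref=16.0000 raw=[20.0000 19.2000 17.6000 12.8000]
After op 4 tick(9): ref=25.0000 raw=[31.2500 30.0000 27.5000 20.0000]
After op 5 tick(9): ref=34.0000 raw=[42.5000 40.8000 37.4000 27.2000]
After op 6 sync(0): ref=34.0000 raw=[34.0000 40.8000 37.4000 27.2000]
After op 7 tick(5): ref=39.0000 raw=[40.2500 46.8000 42.9000 31.2000]
Wrap final raw readings (mod 60): 40.2500 mod 60 = 40.2500; 46.8000 mod 60 = 46.8000; 42.9000 mod 60 = 42.9000; 31.2000 mod 60 = 31.2000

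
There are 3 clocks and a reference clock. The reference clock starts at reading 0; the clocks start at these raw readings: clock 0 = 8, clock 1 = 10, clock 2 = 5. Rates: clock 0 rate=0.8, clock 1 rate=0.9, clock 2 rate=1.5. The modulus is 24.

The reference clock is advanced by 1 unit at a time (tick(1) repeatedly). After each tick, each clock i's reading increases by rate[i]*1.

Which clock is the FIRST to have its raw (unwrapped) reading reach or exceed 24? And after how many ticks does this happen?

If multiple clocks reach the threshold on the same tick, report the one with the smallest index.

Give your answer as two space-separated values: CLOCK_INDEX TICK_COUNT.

clock 0: start=8, rate=0.8, needs 24-8 = 16; ticks = ceil(16/0.8) = ceil(20.0000) = 20; reading at tick 20 = 8 + 0.8*20 = 24.0000
clock 1: start=10, rate=0.9, needs 24-10 = 14; ticks = ceil(14/0.9) = ceil(15.5556) = 16; reading at tick 16 = 10 + 0.9*16 = 24.4000
clock 2: start=5, rate=1.5, needs 24-5 = 19; ticks = ceil(19/1.5) = ceil(12.6667) = 13; reading at tick 13 = 5 + 1.5*13 = 24.5000
Minimum tick count = 13; winners = [2]; smallest index = 2

Answer: 2 13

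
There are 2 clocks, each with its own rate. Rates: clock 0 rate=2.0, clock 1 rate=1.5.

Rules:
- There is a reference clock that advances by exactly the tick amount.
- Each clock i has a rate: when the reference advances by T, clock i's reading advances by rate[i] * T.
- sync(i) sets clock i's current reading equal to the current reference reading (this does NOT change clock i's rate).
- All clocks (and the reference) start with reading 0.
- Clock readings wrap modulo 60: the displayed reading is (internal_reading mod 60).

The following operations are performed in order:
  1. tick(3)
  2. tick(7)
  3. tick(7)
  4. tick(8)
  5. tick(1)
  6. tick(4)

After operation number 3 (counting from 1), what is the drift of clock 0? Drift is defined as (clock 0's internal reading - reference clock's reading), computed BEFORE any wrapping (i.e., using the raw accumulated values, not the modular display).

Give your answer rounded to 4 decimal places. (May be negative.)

Answer: 17.0000

Derivation:
After op 1 tick(3): ref=3.0000 raw=[6.0000 4.5000]
After op 2 tick(7): ref=10.0000 raw=[20.0000 15.0000]
After op 3 tick(7): ref=17.0000 raw=[34.0000 25.5000]
Drift of clock 0 after op 3: 34.0000 - 17.0000 = 17.0000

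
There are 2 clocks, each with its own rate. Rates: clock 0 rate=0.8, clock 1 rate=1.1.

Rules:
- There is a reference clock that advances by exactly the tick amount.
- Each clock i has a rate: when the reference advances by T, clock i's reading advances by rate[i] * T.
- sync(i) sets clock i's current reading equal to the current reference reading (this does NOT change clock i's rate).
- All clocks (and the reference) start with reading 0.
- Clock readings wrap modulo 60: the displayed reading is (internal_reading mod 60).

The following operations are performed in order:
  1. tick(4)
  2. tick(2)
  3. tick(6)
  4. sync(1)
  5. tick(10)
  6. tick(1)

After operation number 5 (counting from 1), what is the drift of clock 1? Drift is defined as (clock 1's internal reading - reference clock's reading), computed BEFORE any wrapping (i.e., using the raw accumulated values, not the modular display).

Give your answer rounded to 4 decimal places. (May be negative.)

After op 1 tick(4): ref=4.0000 raw=[3.2000 4.4000]
After op 2 tick(2): ref=6.0000 raw=[4.8000 6.6000]
After op 3 tick(6): ref=12.0000 raw=[9.6000 13.2000]
After op 4 sync(1): ref=12.0000 raw=[9.6000 12.0000]
After op 5 tick(10): ref=22.0000 raw=[17.6000 23.0000]
Drift of clock 1 after op 5: 23.0000 - 22.0000 = 1.0000

Answer: 1.0000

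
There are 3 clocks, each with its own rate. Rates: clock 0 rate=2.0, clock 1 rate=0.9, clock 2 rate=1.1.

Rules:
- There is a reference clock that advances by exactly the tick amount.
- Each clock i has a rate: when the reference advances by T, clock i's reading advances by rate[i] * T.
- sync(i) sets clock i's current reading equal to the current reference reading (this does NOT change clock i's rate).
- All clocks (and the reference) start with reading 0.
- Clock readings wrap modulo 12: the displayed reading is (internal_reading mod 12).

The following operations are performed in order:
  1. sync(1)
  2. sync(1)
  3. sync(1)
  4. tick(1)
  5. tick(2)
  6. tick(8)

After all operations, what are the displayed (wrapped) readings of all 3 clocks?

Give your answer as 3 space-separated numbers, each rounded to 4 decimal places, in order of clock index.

After op 1 sync(1): ref=0.0000 raw=[0.0000 0.0000 0.0000]
After op 2 sync(1): ref=0.0000 raw=[0.0000 0.0000 0.0000]
After op 3 sync(1): ref=0.0000 raw=[0.0000 0.0000 0.0000]
After op 4 tick(1): ref=1.0000 raw=[2.0000 0.9000 1.1000]
After op 5 tick(2): ref=3.0000 raw=[6.0000 2.7000 3.3000]
After op 6 tick(8): ref=11.0000 raw=[22.0000 9.9000 12.1000]
Wrap final raw readings (mod 12): 22.0000 mod 12 = 10.0000; 9.9000 mod 12 = 9.9000; 12.1000 mod 12 = 0.1000

Answer: 10.0000 9.9000 0.1000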